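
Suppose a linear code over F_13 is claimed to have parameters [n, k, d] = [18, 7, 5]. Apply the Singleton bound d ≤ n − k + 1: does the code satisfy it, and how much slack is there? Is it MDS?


Singleton RHS = n − k + 1 = 12, slack = 7, bound satisfied, not MDS.

Singleton bound: d ≤ n − k + 1.
Here n = 18, k = 7, so n − k + 1 = 12.
Given d = 5, check d ≤ 12: YES.
Slack = (n − k + 1) − d = 7.
The code is NOT MDS (slack = 7 > 0).
Description: the claimed parameters are [18, 7, 5]_13; such a code would be non-MDS.


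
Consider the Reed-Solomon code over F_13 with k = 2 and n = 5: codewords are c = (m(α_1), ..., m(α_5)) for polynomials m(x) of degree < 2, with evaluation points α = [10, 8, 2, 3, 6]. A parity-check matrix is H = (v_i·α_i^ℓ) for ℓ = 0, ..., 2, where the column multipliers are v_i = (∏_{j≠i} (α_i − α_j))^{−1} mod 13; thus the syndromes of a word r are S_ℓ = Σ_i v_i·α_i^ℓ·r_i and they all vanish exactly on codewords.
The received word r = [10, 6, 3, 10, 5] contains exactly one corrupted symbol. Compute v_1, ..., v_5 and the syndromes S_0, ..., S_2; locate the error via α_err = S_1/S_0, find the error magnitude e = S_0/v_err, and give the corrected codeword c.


S = (7, 5, 11), error at position 1, error magnitude e = 3, c = [7, 6, 3, 10, 5].

Step 1: column multipliers v_i = (∏_{j≠i}(α_i − α_j))^{−1} mod 13.
  i = 1 (α = 10): (10−8)(10−2)(10−3)(10−6) = 2·8·7·4 = 448 ≡ 6, so v_1 = 6^{−1} = 11 (mod 13).
  i = 2 (α = 8): (8−10)(8−2)(8−3)(8−6) = (−2)·6·5·2 = −120 ≡ 10, so v_2 = 10^{−1} = 4 (mod 13).
  i = 3 (α = 2): (2−10)(2−8)(2−3)(2−6) = (−8)·(−6)·(−1)·(−4) = 192 ≡ 10, so v_3 = 10^{−1} = 4 (mod 13).
  i = 4 (α = 3): (3−10)(3−8)(3−2)(3−6) = (−7)·(−5)·1·(−3) = −105 ≡ 12, so v_4 = 12^{−1} = 12 (mod 13).
  i = 5 (α = 6): (6−10)(6−8)(6−2)(6−3) = (−4)·(−2)·4·3 = 96 ≡ 5, so v_5 = 5^{−1} = 8 (mod 13).
  v = [11, 4, 4, 12, 8].
Step 2: syndromes of r = [10, 6, 3, 10, 5] (all sums mod 13).
  S_0 = Σ v_i r_i = 11·10 + 4·6 + 4·3 + 12·10 + 8·5 = 306 ≡ 7.
  S_1 = Σ v_i α_i r_i = 11·10·10 + 4·8·6 + 4·2·3 + 12·3·10 + 8·6·5 = 1916 ≡ 5.
  α_i^2 mod 13 = [9, 12, 4, 9, 10].
  S_2 = Σ v_i α_i^2 r_i = 11·9·10 + 4·12·6 + 4·4·3 + 12·9·10 + 8·10·5 = 2806 ≡ 11.
  S = (7, 5, 11) ≠ 0, so r is not a codeword (an error is present).
Step 3: locate the error. For a single error e at position i, S_ℓ = v_i·e·α_i^ℓ, so α_err = S_1/S_0.
  S_0^{−1} = 7^{−1} = 2 (mod 13), so α_err = 5·2 = 10 ≡ 10 = α_1. Error position i = 1.
  Consistency check: S_2/S_1 = 11·8 = 88 ≡ 10 = α_err ✓ (single-error assumption holds).
Step 4: error magnitude e = S_0/v_1 = S_0·∏_{j≠1}(α_1 − α_j) = 7·6 = 42 ≡ 3 (mod 13).
Step 5: correct position 1: c_1 = r_1 − e = 10 − 3 ≡ 7 (mod 13). Hence c = [7, 6, 3, 10, 5].
  Check: interpolating c through the α_i gives m(x) = 2 + 7·x (degree < 2) with m(α_i) = c_i for every i, so c is indeed a codeword.


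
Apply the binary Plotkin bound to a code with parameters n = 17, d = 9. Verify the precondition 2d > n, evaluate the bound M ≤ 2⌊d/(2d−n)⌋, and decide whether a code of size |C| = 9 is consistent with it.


Plotkin bound M ≤ 18; given |C| = 9 ≤ bound (satisfied).

Check applicability: 2d = 18, n = 17.
2d − n = 1 > 0, so Plotkin applies.
Compute d/(2d−n) = 9/1 ≈ 9.0000.
⌊d/(2d−n)⌋ = 9.
Plotkin bound: M ≤ 2·9 = 18.
Given |C| = 9, check: satisfied.
This |C| is below the Plotkin bound.


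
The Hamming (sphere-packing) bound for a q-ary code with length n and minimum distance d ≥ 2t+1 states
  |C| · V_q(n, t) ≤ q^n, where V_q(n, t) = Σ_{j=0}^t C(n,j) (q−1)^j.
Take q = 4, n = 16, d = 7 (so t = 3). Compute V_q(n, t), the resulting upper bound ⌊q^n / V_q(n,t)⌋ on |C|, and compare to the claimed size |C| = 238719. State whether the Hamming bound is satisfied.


V_q(n, t) = 16249, q^n = 4294967296, Hamming bound = 264321, |C| = 238719 ≤ bound (satisfied).

Step 1: Compute V_q(n, t) = Σ_{j=0}^3 C(n, j) (q−1)^j.
  j = 0: C(16,0)·(3)^0 = 1·1 = 1.
  j = 1: C(16,1)·(3)^1 = 16·3 = 48.
  j = 2: C(16,2)·(3)^2 = 120·9 = 1080.
  j = 3: C(16,3)·(3)^3 = 560·27 = 15120.
  V_q(n, t) = 1 + 48 + 1080 + 15120 = 16249.
Step 2: q^n = 4^16 = 4294967296.
Step 3: Hamming bound ⌊q^n / V_q(n,t)⌋ = ⌊4294967296/16249⌋ = 264321.
Step 4: Compare |C| = 238719 to 264321: satisfied.
The claimed |C| lies below the Hamming bound.


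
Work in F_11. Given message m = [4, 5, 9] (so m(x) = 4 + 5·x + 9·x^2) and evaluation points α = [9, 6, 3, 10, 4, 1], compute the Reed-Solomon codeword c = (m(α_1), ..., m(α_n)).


c = [8, 6, 1, 8, 3, 7]

Message polynomial: m(x) = 4 + 5·x + 9·x^2 (mod 11).
For each evaluation point α_i, compute m(α_i) mod 11:
  α_1 = 9: Horner steps 9 → 9 → 8, so m(9) = 8.
  α_2 = 6: Horner steps 9 → 4 → 6, so m(6) = 6.
  α_3 = 3: Horner steps 9 → 10 → 1, so m(3) = 1.
  α_4 = 10: Horner steps 9 → 7 → 8, so m(10) = 8.
  α_5 = 4: Horner steps 9 → 8 → 3, so m(4) = 3.
  α_6 = 1: Horner steps 9 → 3 → 7, so m(1) = 7.
Codeword c = [8, 6, 1, 8, 3, 7] ∈ F_11^6.


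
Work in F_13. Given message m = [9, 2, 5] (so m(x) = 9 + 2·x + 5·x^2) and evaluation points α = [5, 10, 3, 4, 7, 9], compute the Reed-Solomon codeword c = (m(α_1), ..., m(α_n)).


c = [1, 9, 8, 6, 8, 3]

Message polynomial: m(x) = 9 + 2·x + 5·x^2 (mod 13).
For each evaluation point α_i, compute m(α_i) mod 13:
  α_1 = 5: Horner steps 5 → 1 → 1, so m(5) = 1.
  α_2 = 10: Horner steps 5 → 0 → 9, so m(10) = 9.
  α_3 = 3: Horner steps 5 → 4 → 8, so m(3) = 8.
  α_4 = 4: Horner steps 5 → 9 → 6, so m(4) = 6.
  α_5 = 7: Horner steps 5 → 11 → 8, so m(7) = 8.
  α_6 = 9: Horner steps 5 → 8 → 3, so m(9) = 3.
Codeword c = [1, 9, 8, 6, 8, 3] ∈ F_13^6.


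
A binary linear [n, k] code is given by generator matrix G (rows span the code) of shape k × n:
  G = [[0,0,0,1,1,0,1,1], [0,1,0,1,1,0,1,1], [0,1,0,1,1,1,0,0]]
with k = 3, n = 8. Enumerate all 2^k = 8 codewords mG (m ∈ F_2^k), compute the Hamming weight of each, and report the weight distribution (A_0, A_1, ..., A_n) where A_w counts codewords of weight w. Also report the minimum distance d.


Weight distribution: A_0 = 1, A_1 = 1, A_3 = 2, A_4 = 3, A_5 = 1. Minimum distance d = 1.

Enumerate all 2^3 = 8 messages m ∈ F_2^3.
For each, compute codeword c = mG in F_2^8, then tally its weight.
  m = 000 → c = 00000000, weight = 0.
  m = 100 → c = 00011011, weight = 4.
  m = 010 → c = 01011011, weight = 5.
  m = 110 → c = 01000000, weight = 1.
  m = 001 → c = 01011100, weight = 4.
  m = 101 → c = 01000111, weight = 4.
  m = 011 → c = 00000111, weight = 3.
  m = 111 → c = 00011100, weight = 3.
Tally weights:
  weight 0: 1 codewords.
  weight 1: 1 codewords.
  weight 3: 2 codewords.
  weight 4: 3 codewords.
  weight 5: 1 codewords.
Minimum distance d = smallest w > 0 with A_w > 0 = 1.
Sanity: Σ A_w = 8 = 2^3 = 8 ✓.


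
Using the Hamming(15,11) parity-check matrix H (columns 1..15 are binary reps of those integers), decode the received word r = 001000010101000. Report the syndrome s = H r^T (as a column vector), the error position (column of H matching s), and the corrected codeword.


s = (1, 1, 0, 1)^T, error position = 13, corrected codeword c = 001000010101100

Compute s = H r^T mod 2 one row at a time:
  s_1 = 1 + 0 + 1 + 0 + 1 + 0 + 0 + 0 = 3 ≡ 1 (mod 2).
  s_2 = 0 + 0 + 0 + 0 + 1 + 0 + 0 + 0 = 1 ≡ 1 (mod 2).
  s_3 = 0 + 1 + 0 + 0 + 1 + 0 + 0 + 0 = 2 ≡ 0 (mod 2).
  s_4 = 0 + 1 + 0 + 0 + 0 + 0 + 0 + 0 = 1 ≡ 1 (mod 2).
s = (1, 1, 0, 1)^T — this equals column 13 of H (binary 1101), so error is at position 13.
Correct: flip bit 13 of r = 001000010101000 to get c = 001000010101100.


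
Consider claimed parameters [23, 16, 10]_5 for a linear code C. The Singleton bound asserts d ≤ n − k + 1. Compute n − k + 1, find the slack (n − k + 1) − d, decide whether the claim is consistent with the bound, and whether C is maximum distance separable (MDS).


Singleton RHS = n − k + 1 = 8, slack = -2, bound violated (no such code; not MDS).

Singleton bound: d ≤ n − k + 1.
Here n = 23, k = 16, so n − k + 1 = 8.
Given d = 10, check d ≤ 8: NO.
Slack = (n − k + 1) − d = -2.
The slack is negative: d = 10 exceeds n − k + 1 = 8 by 2, so the Singleton bound is violated and no linear [23, 16, 10]_5 code can exist. In particular it is not MDS (MDS requires d = n − k + 1 exactly).
Description: the claimed parameters are [23, 16, 10]_5; such a code would be impossible (violates the Singleton bound).


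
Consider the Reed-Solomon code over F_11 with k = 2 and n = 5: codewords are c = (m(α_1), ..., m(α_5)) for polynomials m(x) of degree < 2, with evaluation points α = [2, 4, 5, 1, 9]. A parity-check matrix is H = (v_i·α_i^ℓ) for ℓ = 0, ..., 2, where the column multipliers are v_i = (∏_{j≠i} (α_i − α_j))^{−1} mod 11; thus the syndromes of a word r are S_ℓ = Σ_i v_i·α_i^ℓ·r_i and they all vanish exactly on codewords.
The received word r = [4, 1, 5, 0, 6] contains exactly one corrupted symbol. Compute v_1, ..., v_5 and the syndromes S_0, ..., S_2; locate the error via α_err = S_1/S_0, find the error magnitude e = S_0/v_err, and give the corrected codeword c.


S = (2, 7, 8), error at position 5, error magnitude e = 7, c = [4, 1, 5, 0, 10].

Step 1: column multipliers v_i = (∏_{j≠i}(α_i − α_j))^{−1} mod 11.
  i = 1 (α = 2): (2−4)(2−5)(2−1)(2−9) = (−2)·(−3)·1·(−7) = −42 ≡ 2, so v_1 = 2^{−1} = 6 (mod 11).
  i = 2 (α = 4): (4−2)(4−5)(4−1)(4−9) = 2·(−1)·3·(−5) = 30 ≡ 8, so v_2 = 8^{−1} = 7 (mod 11).
  i = 3 (α = 5): (5−2)(5−4)(5−1)(5−9) = 3·1·4·(−4) = −48 ≡ 7, so v_3 = 7^{−1} = 8 (mod 11).
  i = 4 (α = 1): (1−2)(1−4)(1−5)(1−9) = (−1)·(−3)·(−4)·(−8) = 96 ≡ 8, so v_4 = 8^{−1} = 7 (mod 11).
  i = 5 (α = 9): (9−2)(9−4)(9−5)(9−1) = 7·5·4·8 = 1120 ≡ 9, so v_5 = 9^{−1} = 5 (mod 11).
  v = [6, 7, 8, 7, 5].
Step 2: syndromes of r = [4, 1, 5, 0, 6] (all sums mod 11).
  S_0 = Σ v_i r_i = 6·4 + 7·1 + 8·5 + 7·0 + 5·6 = 101 ≡ 2.
  S_1 = Σ v_i α_i r_i = 6·2·4 + 7·4·1 + 8·5·5 + 7·1·0 + 5·9·6 = 546 ≡ 7.
  α_i^2 mod 11 = [4, 5, 3, 1, 4].
  S_2 = Σ v_i α_i^2 r_i = 6·4·4 + 7·5·1 + 8·3·5 + 7·1·0 + 5·4·6 = 371 ≡ 8.
  S = (2, 7, 8) ≠ 0, so r is not a codeword (an error is present).
Step 3: locate the error. For a single error e at position i, S_ℓ = v_i·e·α_i^ℓ, so α_err = S_1/S_0.
  S_0^{−1} = 2^{−1} = 6 (mod 11), so α_err = 7·6 = 42 ≡ 9 = α_5. Error position i = 5.
  Consistency check: S_2/S_1 = 8·8 = 64 ≡ 9 = α_err ✓ (single-error assumption holds).
Step 4: error magnitude e = S_0/v_5 = S_0·∏_{j≠5}(α_5 − α_j) = 2·9 = 18 ≡ 7 (mod 11).
Step 5: correct position 5: c_5 = r_5 − e = 6 − 7 ≡ 10 (mod 11). Hence c = [4, 1, 5, 0, 10].
  Check: interpolating c through the α_i gives m(x) = 7 + 4·x (degree < 2) with m(α_i) = c_i for every i, so c is indeed a codeword.


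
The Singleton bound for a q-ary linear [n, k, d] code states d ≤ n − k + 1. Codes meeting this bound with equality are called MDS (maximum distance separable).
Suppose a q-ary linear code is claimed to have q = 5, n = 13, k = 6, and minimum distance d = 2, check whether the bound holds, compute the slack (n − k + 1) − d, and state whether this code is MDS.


Singleton RHS = n − k + 1 = 8, slack = 6, bound satisfied, not MDS.

Singleton bound: d ≤ n − k + 1.
Here n = 13, k = 6, so n − k + 1 = 8.
Given d = 2, check d ≤ 8: YES.
Slack = (n − k + 1) − d = 6.
The code is NOT MDS (slack = 6 > 0).
Description: the claimed parameters are [13, 6, 2]_5; such a code would be non-MDS.


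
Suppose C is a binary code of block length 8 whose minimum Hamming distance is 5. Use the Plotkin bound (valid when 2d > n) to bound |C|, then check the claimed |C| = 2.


Plotkin bound M ≤ 4; given |C| = 2 ≤ bound (satisfied).

Check applicability: 2d = 10, n = 8.
2d − n = 2 > 0, so Plotkin applies.
Compute d/(2d−n) = 5/2 ≈ 2.5000.
⌊d/(2d−n)⌋ = 2.
Plotkin bound: M ≤ 2·2 = 4.
Given |C| = 2, check: satisfied.
This |C| is below the Plotkin bound.


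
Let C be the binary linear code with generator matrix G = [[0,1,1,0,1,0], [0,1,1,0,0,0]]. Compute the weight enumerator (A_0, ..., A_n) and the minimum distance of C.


Weight distribution: A_0 = 1, A_1 = 1, A_2 = 1, A_3 = 1. Minimum distance d = 1.

Enumerate all 2^2 = 4 messages m ∈ F_2^2.
For each, compute codeword c = mG in F_2^6, then tally its weight.
  m = 00 → c = 000000, weight = 0.
  m = 10 → c = 011010, weight = 3.
  m = 01 → c = 011000, weight = 2.
  m = 11 → c = 000010, weight = 1.
Tally weights:
  weight 0: 1 codewords.
  weight 1: 1 codewords.
  weight 2: 1 codewords.
  weight 3: 1 codewords.
Minimum distance d = smallest w > 0 with A_w > 0 = 1.
Sanity: Σ A_w = 4 = 2^2 = 4 ✓.


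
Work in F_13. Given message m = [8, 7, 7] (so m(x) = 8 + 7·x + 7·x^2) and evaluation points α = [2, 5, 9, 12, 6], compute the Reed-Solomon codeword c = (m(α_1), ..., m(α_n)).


c = [11, 10, 1, 8, 3]

Message polynomial: m(x) = 8 + 7·x + 7·x^2 (mod 13).
For each evaluation point α_i, compute m(α_i) mod 13:
  α_1 = 2: Horner steps 7 → 8 → 11, so m(2) = 11.
  α_2 = 5: Horner steps 7 → 3 → 10, so m(5) = 10.
  α_3 = 9: Horner steps 7 → 5 → 1, so m(9) = 1.
  α_4 = 12: Horner steps 7 → 0 → 8, so m(12) = 8.
  α_5 = 6: Horner steps 7 → 10 → 3, so m(6) = 3.
Codeword c = [11, 10, 1, 8, 3] ∈ F_13^5.


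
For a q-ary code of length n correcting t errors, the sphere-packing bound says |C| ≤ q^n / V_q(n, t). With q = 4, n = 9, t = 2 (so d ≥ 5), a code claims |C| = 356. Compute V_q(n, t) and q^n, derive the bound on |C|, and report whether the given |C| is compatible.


V_q(n, t) = 352, q^n = 262144, Hamming bound = 744, |C| = 356 ≤ bound (satisfied).

Step 1: Compute V_q(n, t) = Σ_{j=0}^2 C(n, j) (q−1)^j.
  j = 0: C(9,0)·(3)^0 = 1·1 = 1.
  j = 1: C(9,1)·(3)^1 = 9·3 = 27.
  j = 2: C(9,2)·(3)^2 = 36·9 = 324.
  V_q(n, t) = 1 + 27 + 324 = 352.
Step 2: q^n = 4^9 = 262144.
Step 3: Hamming bound ⌊q^n / V_q(n,t)⌋ = ⌊262144/352⌋ = 744.
Step 4: Compare |C| = 356 to 744: satisfied.
The claimed |C| lies below the Hamming bound.


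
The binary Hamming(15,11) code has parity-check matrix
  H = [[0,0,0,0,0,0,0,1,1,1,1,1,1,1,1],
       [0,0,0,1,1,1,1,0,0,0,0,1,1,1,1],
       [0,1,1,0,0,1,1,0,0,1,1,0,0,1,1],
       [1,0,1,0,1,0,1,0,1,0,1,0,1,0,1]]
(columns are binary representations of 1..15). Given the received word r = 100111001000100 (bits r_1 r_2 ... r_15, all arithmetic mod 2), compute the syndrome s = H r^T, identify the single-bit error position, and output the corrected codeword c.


s = (0, 0, 1, 0)^T, error position = 2, corrected codeword c = 110111001000100

Compute s = H r^T mod 2 one row at a time:
  s_1 = 0 + 1 + 0 + 0 + 0 + 1 + 0 + 0 = 2 ≡ 0 (mod 2).
  s_2 = 1 + 1 + 1 + 0 + 0 + 1 + 0 + 0 = 4 ≡ 0 (mod 2).
  s_3 = 0 + 0 + 1 + 0 + 0 + 0 + 0 + 0 = 1 ≡ 1 (mod 2).
  s_4 = 1 + 0 + 1 + 0 + 1 + 0 + 1 + 0 = 4 ≡ 0 (mod 2).
s = (0, 0, 1, 0)^T — this equals column 2 of H (binary 0010), so error is at position 2.
Correct: flip bit 2 of r = 100111001000100 to get c = 110111001000100.


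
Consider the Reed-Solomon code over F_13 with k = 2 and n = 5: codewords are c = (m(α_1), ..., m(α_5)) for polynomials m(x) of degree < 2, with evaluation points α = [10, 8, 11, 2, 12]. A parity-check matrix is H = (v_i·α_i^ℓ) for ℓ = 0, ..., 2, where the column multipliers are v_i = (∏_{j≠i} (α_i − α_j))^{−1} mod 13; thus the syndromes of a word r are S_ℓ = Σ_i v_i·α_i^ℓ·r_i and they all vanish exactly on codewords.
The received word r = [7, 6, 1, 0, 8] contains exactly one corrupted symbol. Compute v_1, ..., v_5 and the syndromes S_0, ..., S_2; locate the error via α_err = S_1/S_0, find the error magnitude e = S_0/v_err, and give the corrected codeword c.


S = (9, 5, 10), error at position 4, error magnitude e = 10, c = [7, 6, 1, 3, 8].

Step 1: column multipliers v_i = (∏_{j≠i}(α_i − α_j))^{−1} mod 13.
  i = 1 (α = 10): (10−8)(10−11)(10−2)(10−12) = 2·(−1)·8·(−2) = 32 ≡ 6, so v_1 = 6^{−1} = 11 (mod 13).
  i = 2 (α = 8): (8−10)(8−11)(8−2)(8−12) = (−2)·(−3)·6·(−4) = −144 ≡ 12, so v_2 = 12^{−1} = 12 (mod 13).
  i = 3 (α = 11): (11−10)(11−8)(11−2)(11−12) = 1·3·9·(−1) = −27 ≡ 12, so v_3 = 12^{−1} = 12 (mod 13).
  i = 4 (α = 2): (2−10)(2−8)(2−11)(2−12) = (−8)·(−6)·(−9)·(−10) = 4320 ≡ 4, so v_4 = 4^{−1} = 10 (mod 13).
  i = 5 (α = 12): (12−10)(12−8)(12−11)(12−2) = 2·4·1·10 = 80 ≡ 2, so v_5 = 2^{−1} = 7 (mod 13).
  v = [11, 12, 12, 10, 7].
Step 2: syndromes of r = [7, 6, 1, 0, 8] (all sums mod 13).
  S_0 = Σ v_i r_i = 11·7 + 12·6 + 12·1 + 10·0 + 7·8 = 217 ≡ 9.
  S_1 = Σ v_i α_i r_i = 11·10·7 + 12·8·6 + 12·11·1 + 10·2·0 + 7·12·8 = 2150 ≡ 5.
  α_i^2 mod 13 = [9, 12, 4, 4, 1].
  S_2 = Σ v_i α_i^2 r_i = 11·9·7 + 12·12·6 + 12·4·1 + 10·4·0 + 7·1·8 = 1661 ≡ 10.
  S = (9, 5, 10) ≠ 0, so r is not a codeword (an error is present).
Step 3: locate the error. For a single error e at position i, S_ℓ = v_i·e·α_i^ℓ, so α_err = S_1/S_0.
  S_0^{−1} = 9^{−1} = 3 (mod 13), so α_err = 5·3 = 15 ≡ 2 = α_4. Error position i = 4.
  Consistency check: S_2/S_1 = 10·8 = 80 ≡ 2 = α_err ✓ (single-error assumption holds).
Step 4: error magnitude e = S_0/v_4 = S_0·∏_{j≠4}(α_4 − α_j) = 9·4 = 36 ≡ 10 (mod 13).
Step 5: correct position 4: c_4 = r_4 − e = 0 − 10 ≡ 3 (mod 13). Hence c = [7, 6, 1, 3, 8].
  Check: interpolating c through the α_i gives m(x) = 2 + 7·x (degree < 2) with m(α_i) = c_i for every i, so c is indeed a codeword.


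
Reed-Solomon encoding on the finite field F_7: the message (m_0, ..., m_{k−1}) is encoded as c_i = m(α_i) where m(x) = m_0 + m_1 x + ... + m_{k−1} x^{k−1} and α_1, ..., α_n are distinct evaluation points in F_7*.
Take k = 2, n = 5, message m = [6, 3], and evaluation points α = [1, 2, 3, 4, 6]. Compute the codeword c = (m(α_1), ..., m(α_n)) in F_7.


c = [2, 5, 1, 4, 3]

Message polynomial: m(x) = 6 + 3·x (mod 7).
For each evaluation point α_i, compute m(α_i) mod 7:
  α_1 = 1: Horner steps 3 → 2, so m(1) = 2.
  α_2 = 2: Horner steps 3 → 5, so m(2) = 5.
  α_3 = 3: Horner steps 3 → 1, so m(3) = 1.
  α_4 = 4: Horner steps 3 → 4, so m(4) = 4.
  α_5 = 6: Horner steps 3 → 3, so m(6) = 3.
Codeword c = [2, 5, 1, 4, 3] ∈ F_7^5.


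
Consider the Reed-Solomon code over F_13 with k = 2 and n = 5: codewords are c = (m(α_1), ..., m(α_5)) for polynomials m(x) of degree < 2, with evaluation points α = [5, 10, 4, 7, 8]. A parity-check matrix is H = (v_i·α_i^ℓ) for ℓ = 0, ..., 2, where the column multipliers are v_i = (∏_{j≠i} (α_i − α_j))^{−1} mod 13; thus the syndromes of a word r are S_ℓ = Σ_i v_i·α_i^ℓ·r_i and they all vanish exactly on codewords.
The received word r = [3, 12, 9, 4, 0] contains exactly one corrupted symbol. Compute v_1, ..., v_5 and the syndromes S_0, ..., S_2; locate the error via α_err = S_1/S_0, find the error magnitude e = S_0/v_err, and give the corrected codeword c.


S = (1, 8, 12), error at position 5, error magnitude e = 2, c = [3, 12, 9, 4, 11].

Step 1: column multipliers v_i = (∏_{j≠i}(α_i − α_j))^{−1} mod 13.
  i = 1 (α = 5): (5−10)(5−4)(5−7)(5−8) = (−5)·1·(−2)·(−3) = −30 ≡ 9, so v_1 = 9^{−1} = 3 (mod 13).
  i = 2 (α = 10): (10−5)(10−4)(10−7)(10−8) = 5·6·3·2 = 180 ≡ 11, so v_2 = 11^{−1} = 6 (mod 13).
  i = 3 (α = 4): (4−5)(4−10)(4−7)(4−8) = (−1)·(−6)·(−3)·(−4) = 72 ≡ 7, so v_3 = 7^{−1} = 2 (mod 13).
  i = 4 (α = 7): (7−5)(7−10)(7−4)(7−8) = 2·(−3)·3·(−1) = 18 ≡ 5, so v_4 = 5^{−1} = 8 (mod 13).
  i = 5 (α = 8): (8−5)(8−10)(8−4)(8−7) = 3·(−2)·4·1 = −24 ≡ 2, so v_5 = 2^{−1} = 7 (mod 13).
  v = [3, 6, 2, 8, 7].
Step 2: syndromes of r = [3, 12, 9, 4, 0] (all sums mod 13).
  S_0 = Σ v_i r_i = 3·3 + 6·12 + 2·9 + 8·4 + 7·0 = 131 ≡ 1.
  S_1 = Σ v_i α_i r_i = 3·5·3 + 6·10·12 + 2·4·9 + 8·7·4 + 7·8·0 = 1061 ≡ 8.
  α_i^2 mod 13 = [12, 9, 3, 10, 12].
  S_2 = Σ v_i α_i^2 r_i = 3·12·3 + 6·9·12 + 2·3·9 + 8·10·4 + 7·12·0 = 1130 ≡ 12.
  S = (1, 8, 12) ≠ 0, so r is not a codeword (an error is present).
Step 3: locate the error. For a single error e at position i, S_ℓ = v_i·e·α_i^ℓ, so α_err = S_1/S_0.
  S_0^{−1} = 1^{−1} = 1 (mod 13), so α_err = 8·1 = 8 ≡ 8 = α_5. Error position i = 5.
  Consistency check: S_2/S_1 = 12·5 = 60 ≡ 8 = α_err ✓ (single-error assumption holds).
Step 4: error magnitude e = S_0/v_5 = S_0·∏_{j≠5}(α_5 − α_j) = 1·2 = 2 ≡ 2 (mod 13).
Step 5: correct position 5: c_5 = r_5 − e = 0 − 2 ≡ 11 (mod 13). Hence c = [3, 12, 9, 4, 11].
  Check: interpolating c through the α_i gives m(x) = 7 + 7·x (degree < 2) with m(α_i) = c_i for every i, so c is indeed a codeword.


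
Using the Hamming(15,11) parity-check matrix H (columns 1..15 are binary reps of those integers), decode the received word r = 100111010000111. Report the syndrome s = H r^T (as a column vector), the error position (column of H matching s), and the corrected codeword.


s = (0, 0, 1, 0)^T, error position = 2, corrected codeword c = 110111010000111

Compute s = H r^T mod 2 one row at a time:
  s_1 = 1 + 0 + 0 + 0 + 0 + 1 + 1 + 1 = 4 ≡ 0 (mod 2).
  s_2 = 1 + 1 + 1 + 0 + 0 + 1 + 1 + 1 = 6 ≡ 0 (mod 2).
  s_3 = 0 + 0 + 1 + 0 + 0 + 0 + 1 + 1 = 3 ≡ 1 (mod 2).
  s_4 = 1 + 0 + 1 + 0 + 0 + 0 + 1 + 1 = 4 ≡ 0 (mod 2).
s = (0, 0, 1, 0)^T — this equals column 2 of H (binary 0010), so error is at position 2.
Correct: flip bit 2 of r = 100111010000111 to get c = 110111010000111.


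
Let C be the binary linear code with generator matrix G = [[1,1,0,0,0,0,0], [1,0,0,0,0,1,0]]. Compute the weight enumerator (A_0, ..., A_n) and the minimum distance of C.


Weight distribution: A_0 = 1, A_2 = 3. Minimum distance d = 2.

Enumerate all 2^2 = 4 messages m ∈ F_2^2.
For each, compute codeword c = mG in F_2^7, then tally its weight.
  m = 00 → c = 0000000, weight = 0.
  m = 10 → c = 1100000, weight = 2.
  m = 01 → c = 1000010, weight = 2.
  m = 11 → c = 0100010, weight = 2.
Tally weights:
  weight 0: 1 codewords.
  weight 2: 3 codewords.
Minimum distance d = smallest w > 0 with A_w > 0 = 2.
Sanity: Σ A_w = 4 = 2^2 = 4 ✓.


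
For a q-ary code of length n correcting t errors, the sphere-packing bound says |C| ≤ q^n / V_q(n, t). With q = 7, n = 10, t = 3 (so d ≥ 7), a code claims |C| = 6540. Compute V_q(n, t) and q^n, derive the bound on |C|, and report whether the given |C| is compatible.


V_q(n, t) = 27601, q^n = 282475249, Hamming bound = 10234, |C| = 6540 ≤ bound (satisfied).

Step 1: Compute V_q(n, t) = Σ_{j=0}^3 C(n, j) (q−1)^j.
  j = 0: C(10,0)·(6)^0 = 1·1 = 1.
  j = 1: C(10,1)·(6)^1 = 10·6 = 60.
  j = 2: C(10,2)·(6)^2 = 45·36 = 1620.
  j = 3: C(10,3)·(6)^3 = 120·216 = 25920.
  V_q(n, t) = 1 + 60 + 1620 + 25920 = 27601.
Step 2: q^n = 7^10 = 282475249.
Step 3: Hamming bound ⌊q^n / V_q(n,t)⌋ = ⌊282475249/27601⌋ = 10234.
Step 4: Compare |C| = 6540 to 10234: satisfied.
The claimed |C| lies below the Hamming bound.


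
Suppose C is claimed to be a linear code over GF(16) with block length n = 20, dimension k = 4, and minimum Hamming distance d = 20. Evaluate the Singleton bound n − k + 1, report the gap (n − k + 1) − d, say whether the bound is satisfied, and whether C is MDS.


Singleton RHS = n − k + 1 = 17, slack = -3, bound violated (no such code; not MDS).

Singleton bound: d ≤ n − k + 1.
Here n = 20, k = 4, so n − k + 1 = 17.
Given d = 20, check d ≤ 17: NO.
Slack = (n − k + 1) − d = -3.
The slack is negative: d = 20 exceeds n − k + 1 = 17 by 3, so the Singleton bound is violated and no linear [20, 4, 20]_16 code can exist. In particular it is not MDS (MDS requires d = n − k + 1 exactly).
Description: the claimed parameters are [20, 4, 20]_16; such a code would be impossible (violates the Singleton bound).


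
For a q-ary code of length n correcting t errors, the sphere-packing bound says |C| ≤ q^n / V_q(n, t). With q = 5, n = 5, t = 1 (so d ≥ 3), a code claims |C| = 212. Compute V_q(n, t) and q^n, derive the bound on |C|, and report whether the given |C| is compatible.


V_q(n, t) = 21, q^n = 3125, Hamming bound = 148, |C| = 212 > bound (violated).

Step 1: Compute V_q(n, t) = Σ_{j=0}^1 C(n, j) (q−1)^j.
  j = 0: C(5,0)·(4)^0 = 1·1 = 1.
  j = 1: C(5,1)·(4)^1 = 5·4 = 20.
  V_q(n, t) = 1 + 20 = 21.
Step 2: q^n = 5^5 = 3125.
Step 3: Hamming bound ⌊q^n / V_q(n,t)⌋ = ⌊3125/21⌋ = 148.
Step 4: Compare |C| = 212 to 148: violated.
The claimed |C| lies above the Hamming bound, so no 5-ary code of length 5 with d ≥ 3 can have 212 codewords.


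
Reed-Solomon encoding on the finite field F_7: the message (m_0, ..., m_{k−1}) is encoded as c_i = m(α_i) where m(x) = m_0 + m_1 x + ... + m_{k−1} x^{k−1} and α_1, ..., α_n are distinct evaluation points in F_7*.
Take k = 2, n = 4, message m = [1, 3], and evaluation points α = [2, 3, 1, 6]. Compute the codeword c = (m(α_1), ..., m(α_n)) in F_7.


c = [0, 3, 4, 5]

Message polynomial: m(x) = 1 + 3·x (mod 7).
For each evaluation point α_i, compute m(α_i) mod 7:
  α_1 = 2: Horner steps 3 → 0, so m(2) = 0.
  α_2 = 3: Horner steps 3 → 3, so m(3) = 3.
  α_3 = 1: Horner steps 3 → 4, so m(1) = 4.
  α_4 = 6: Horner steps 3 → 5, so m(6) = 5.
Codeword c = [0, 3, 4, 5] ∈ F_7^4.


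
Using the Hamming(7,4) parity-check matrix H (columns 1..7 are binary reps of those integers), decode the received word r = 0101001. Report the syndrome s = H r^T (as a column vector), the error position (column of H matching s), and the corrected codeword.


s = (0, 0, 1)^T, error position = 1, corrected codeword c = 1101001

Compute s = H r^T mod 2 one row at a time:
  s_1 = 1 + 0 + 0 + 1 = 2 ≡ 0 (mod 2).
  s_2 = 1 + 0 + 0 + 1 = 2 ≡ 0 (mod 2).
  s_3 = 0 + 0 + 0 + 1 = 1 ≡ 1 (mod 2).
s = (0, 0, 1)^T — this equals column 1 of H (binary 001), so error is at position 1.
Correct: flip bit 1 of r = 0101001 to get c = 1101001.


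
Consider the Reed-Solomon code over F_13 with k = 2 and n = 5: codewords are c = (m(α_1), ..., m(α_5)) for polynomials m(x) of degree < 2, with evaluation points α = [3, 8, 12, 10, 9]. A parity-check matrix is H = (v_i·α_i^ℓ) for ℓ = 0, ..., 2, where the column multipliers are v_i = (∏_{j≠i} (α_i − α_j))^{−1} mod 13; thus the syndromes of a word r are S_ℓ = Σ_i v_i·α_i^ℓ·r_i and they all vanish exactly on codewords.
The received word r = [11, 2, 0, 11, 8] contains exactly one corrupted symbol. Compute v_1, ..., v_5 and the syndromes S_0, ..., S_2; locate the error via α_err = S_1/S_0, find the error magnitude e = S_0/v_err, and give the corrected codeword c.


S = (8, 2, 7), error at position 4, error magnitude e = 10, c = [11, 2, 0, 1, 8].

Step 1: column multipliers v_i = (∏_{j≠i}(α_i − α_j))^{−1} mod 13.
  i = 1 (α = 3): (3−8)(3−12)(3−10)(3−9) = (−5)·(−9)·(−7)·(−6) = 1890 ≡ 5, so v_1 = 5^{−1} = 8 (mod 13).
  i = 2 (α = 8): (8−3)(8−12)(8−10)(8−9) = 5·(−4)·(−2)·(−1) = −40 ≡ 12, so v_2 = 12^{−1} = 12 (mod 13).
  i = 3 (α = 12): (12−3)(12−8)(12−10)(12−9) = 9·4·2·3 = 216 ≡ 8, so v_3 = 8^{−1} = 5 (mod 13).
  i = 4 (α = 10): (10−3)(10−8)(10−12)(10−9) = 7·2·(−2)·1 = −28 ≡ 11, so v_4 = 11^{−1} = 6 (mod 13).
  i = 5 (α = 9): (9−3)(9−8)(9−12)(9−10) = 6·1·(−3)·(−1) = 18 ≡ 5, so v_5 = 5^{−1} = 8 (mod 13).
  v = [8, 12, 5, 6, 8].
Step 2: syndromes of r = [11, 2, 0, 11, 8] (all sums mod 13).
  S_0 = Σ v_i r_i = 8·11 + 12·2 + 5·0 + 6·11 + 8·8 = 242 ≡ 8.
  S_1 = Σ v_i α_i r_i = 8·3·11 + 12·8·2 + 5·12·0 + 6·10·11 + 8·9·8 = 1692 ≡ 2.
  α_i^2 mod 13 = [9, 12, 1, 9, 3].
  S_2 = Σ v_i α_i^2 r_i = 8·9·11 + 12·12·2 + 5·1·0 + 6·9·11 + 8·3·8 = 1866 ≡ 7.
  S = (8, 2, 7) ≠ 0, so r is not a codeword (an error is present).
Step 3: locate the error. For a single error e at position i, S_ℓ = v_i·e·α_i^ℓ, so α_err = S_1/S_0.
  S_0^{−1} = 8^{−1} = 5 (mod 13), so α_err = 2·5 = 10 ≡ 10 = α_4. Error position i = 4.
  Consistency check: S_2/S_1 = 7·7 = 49 ≡ 10 = α_err ✓ (single-error assumption holds).
Step 4: error magnitude e = S_0/v_4 = S_0·∏_{j≠4}(α_4 − α_j) = 8·11 = 88 ≡ 10 (mod 13).
Step 5: correct position 4: c_4 = r_4 − e = 11 − 10 ≡ 1 (mod 13). Hence c = [11, 2, 0, 1, 8].
  Check: interpolating c through the α_i gives m(x) = 6 + 6·x (degree < 2) with m(α_i) = c_i for every i, so c is indeed a codeword.


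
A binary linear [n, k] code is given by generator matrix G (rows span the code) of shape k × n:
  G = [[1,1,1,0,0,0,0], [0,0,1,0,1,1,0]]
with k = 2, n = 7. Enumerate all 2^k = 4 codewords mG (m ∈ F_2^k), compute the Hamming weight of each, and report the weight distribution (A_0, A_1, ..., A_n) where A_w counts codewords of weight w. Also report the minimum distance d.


Weight distribution: A_0 = 1, A_3 = 2, A_4 = 1. Minimum distance d = 3.

Enumerate all 2^2 = 4 messages m ∈ F_2^2.
For each, compute codeword c = mG in F_2^7, then tally its weight.
  m = 00 → c = 0000000, weight = 0.
  m = 10 → c = 1110000, weight = 3.
  m = 01 → c = 0010110, weight = 3.
  m = 11 → c = 1100110, weight = 4.
Tally weights:
  weight 0: 1 codewords.
  weight 3: 2 codewords.
  weight 4: 1 codewords.
Minimum distance d = smallest w > 0 with A_w > 0 = 3.
Sanity: Σ A_w = 4 = 2^2 = 4 ✓.


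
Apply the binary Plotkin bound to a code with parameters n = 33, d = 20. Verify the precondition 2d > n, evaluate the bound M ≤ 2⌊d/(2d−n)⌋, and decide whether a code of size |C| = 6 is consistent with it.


Plotkin bound M ≤ 4; given |C| = 6 > bound (violated).

Check applicability: 2d = 40, n = 33.
2d − n = 7 > 0, so Plotkin applies.
Compute d/(2d−n) = 20/7 ≈ 2.8571.
⌊d/(2d−n)⌋ = 2.
Plotkin bound: M ≤ 2·2 = 4.
Given |C| = 6, check: VIOLATED.
This |C| is above the Plotkin bound, so no binary code with n = 33, d = 20 and 6 codewords exists.


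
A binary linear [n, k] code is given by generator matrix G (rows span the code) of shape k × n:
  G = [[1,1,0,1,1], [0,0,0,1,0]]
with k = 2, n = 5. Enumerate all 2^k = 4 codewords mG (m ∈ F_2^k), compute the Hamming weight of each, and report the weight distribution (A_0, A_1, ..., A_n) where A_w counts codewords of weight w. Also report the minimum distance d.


Weight distribution: A_0 = 1, A_1 = 1, A_3 = 1, A_4 = 1. Minimum distance d = 1.

Enumerate all 2^2 = 4 messages m ∈ F_2^2.
For each, compute codeword c = mG in F_2^5, then tally its weight.
  m = 00 → c = 00000, weight = 0.
  m = 10 → c = 11011, weight = 4.
  m = 01 → c = 00010, weight = 1.
  m = 11 → c = 11001, weight = 3.
Tally weights:
  weight 0: 1 codewords.
  weight 1: 1 codewords.
  weight 3: 1 codewords.
  weight 4: 1 codewords.
Minimum distance d = smallest w > 0 with A_w > 0 = 1.
Sanity: Σ A_w = 4 = 2^2 = 4 ✓.


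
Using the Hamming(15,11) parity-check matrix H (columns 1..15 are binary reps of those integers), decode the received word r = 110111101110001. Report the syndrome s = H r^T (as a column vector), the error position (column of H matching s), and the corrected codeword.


s = (0, 1, 0, 0)^T, error position = 4, corrected codeword c = 110011101110001

Compute s = H r^T mod 2 one row at a time:
  s_1 = 0 + 1 + 1 + 1 + 0 + 0 + 0 + 1 = 4 ≡ 0 (mod 2).
  s_2 = 1 + 1 + 1 + 1 + 0 + 0 + 0 + 1 = 5 ≡ 1 (mod 2).
  s_3 = 1 + 0 + 1 + 1 + 1 + 1 + 0 + 1 = 6 ≡ 0 (mod 2).
  s_4 = 1 + 0 + 1 + 1 + 1 + 1 + 0 + 1 = 6 ≡ 0 (mod 2).
s = (0, 1, 0, 0)^T — this equals column 4 of H (binary 0100), so error is at position 4.
Correct: flip bit 4 of r = 110111101110001 to get c = 110011101110001.


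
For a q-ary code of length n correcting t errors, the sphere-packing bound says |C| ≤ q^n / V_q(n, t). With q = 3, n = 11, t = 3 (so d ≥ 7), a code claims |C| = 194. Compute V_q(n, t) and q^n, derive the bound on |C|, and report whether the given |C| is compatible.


V_q(n, t) = 1563, q^n = 177147, Hamming bound = 113, |C| = 194 > bound (violated).

Step 1: Compute V_q(n, t) = Σ_{j=0}^3 C(n, j) (q−1)^j.
  j = 0: C(11,0)·(2)^0 = 1·1 = 1.
  j = 1: C(11,1)·(2)^1 = 11·2 = 22.
  j = 2: C(11,2)·(2)^2 = 55·4 = 220.
  j = 3: C(11,3)·(2)^3 = 165·8 = 1320.
  V_q(n, t) = 1 + 22 + 220 + 1320 = 1563.
Step 2: q^n = 3^11 = 177147.
Step 3: Hamming bound ⌊q^n / V_q(n,t)⌋ = ⌊177147/1563⌋ = 113.
Step 4: Compare |C| = 194 to 113: violated.
The claimed |C| lies above the Hamming bound, so no 3-ary code of length 11 with d ≥ 7 can have 194 codewords.


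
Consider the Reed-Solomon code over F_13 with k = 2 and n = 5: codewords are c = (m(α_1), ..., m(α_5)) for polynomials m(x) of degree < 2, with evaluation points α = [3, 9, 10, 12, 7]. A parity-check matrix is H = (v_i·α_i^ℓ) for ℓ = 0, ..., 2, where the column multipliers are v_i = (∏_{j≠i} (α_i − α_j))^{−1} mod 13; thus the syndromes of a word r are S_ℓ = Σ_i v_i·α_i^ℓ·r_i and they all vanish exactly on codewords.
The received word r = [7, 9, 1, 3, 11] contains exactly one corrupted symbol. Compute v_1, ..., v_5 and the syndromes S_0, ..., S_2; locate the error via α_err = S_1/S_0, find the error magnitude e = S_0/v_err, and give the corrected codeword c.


S = (10, 12, 4), error at position 2, error magnitude e = 9, c = [7, 0, 1, 3, 11].

Step 1: column multipliers v_i = (∏_{j≠i}(α_i − α_j))^{−1} mod 13.
  i = 1 (α = 3): (3−9)(3−10)(3−12)(3−7) = (−6)·(−7)·(−9)·(−4) = 1512 ≡ 4, so v_1 = 4^{−1} = 10 (mod 13).
  i = 2 (α = 9): (9−3)(9−10)(9−12)(9−7) = 6·(−1)·(−3)·2 = 36 ≡ 10, so v_2 = 10^{−1} = 4 (mod 13).
  i = 3 (α = 10): (10−3)(10−9)(10−12)(10−7) = 7·1·(−2)·3 = −42 ≡ 10, so v_3 = 10^{−1} = 4 (mod 13).
  i = 4 (α = 12): (12−3)(12−9)(12−10)(12−7) = 9·3·2·5 = 270 ≡ 10, so v_4 = 10^{−1} = 4 (mod 13).
  i = 5 (α = 7): (7−3)(7−9)(7−10)(7−12) = 4·(−2)·(−3)·(−5) = −120 ≡ 10, so v_5 = 10^{−1} = 4 (mod 13).
  v = [10, 4, 4, 4, 4].
Step 2: syndromes of r = [7, 9, 1, 3, 11] (all sums mod 13).
  S_0 = Σ v_i r_i = 10·7 + 4·9 + 4·1 + 4·3 + 4·11 = 166 ≡ 10.
  S_1 = Σ v_i α_i r_i = 10·3·7 + 4·9·9 + 4·10·1 + 4·12·3 + 4·7·11 = 1026 ≡ 12.
  α_i^2 mod 13 = [9, 3, 9, 1, 10].
  S_2 = Σ v_i α_i^2 r_i = 10·9·7 + 4·3·9 + 4·9·1 + 4·1·3 + 4·10·11 = 1226 ≡ 4.
  S = (10, 12, 4) ≠ 0, so r is not a codeword (an error is present).
Step 3: locate the error. For a single error e at position i, S_ℓ = v_i·e·α_i^ℓ, so α_err = S_1/S_0.
  S_0^{−1} = 10^{−1} = 4 (mod 13), so α_err = 12·4 = 48 ≡ 9 = α_2. Error position i = 2.
  Consistency check: S_2/S_1 = 4·12 = 48 ≡ 9 = α_err ✓ (single-error assumption holds).
Step 4: error magnitude e = S_0/v_2 = S_0·∏_{j≠2}(α_2 − α_j) = 10·10 = 100 ≡ 9 (mod 13).
Step 5: correct position 2: c_2 = r_2 − e = 9 − 9 ≡ 0 (mod 13). Hence c = [7, 0, 1, 3, 11].
  Check: interpolating c through the α_i gives m(x) = 4 + 1·x (degree < 2) with m(α_i) = c_i for every i, so c is indeed a codeword.


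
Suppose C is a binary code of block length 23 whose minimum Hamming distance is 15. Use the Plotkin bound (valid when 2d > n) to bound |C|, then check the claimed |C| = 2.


Plotkin bound M ≤ 4; given |C| = 2 ≤ bound (satisfied).

Check applicability: 2d = 30, n = 23.
2d − n = 7 > 0, so Plotkin applies.
Compute d/(2d−n) = 15/7 ≈ 2.1429.
⌊d/(2d−n)⌋ = 2.
Plotkin bound: M ≤ 2·2 = 4.
Given |C| = 2, check: satisfied.
This |C| is below the Plotkin bound.


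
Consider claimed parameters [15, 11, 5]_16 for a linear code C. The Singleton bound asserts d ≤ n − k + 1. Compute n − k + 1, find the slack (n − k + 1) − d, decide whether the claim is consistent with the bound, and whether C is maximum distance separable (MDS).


Singleton RHS = n − k + 1 = 5, slack = 0, bound satisfied, MDS.

Singleton bound: d ≤ n − k + 1.
Here n = 15, k = 11, so n − k + 1 = 5.
Given d = 5, check d ≤ 5: YES.
Slack = (n − k + 1) − d = 0.
The code is MDS (slack = 0).
Description: the claimed parameters are [15, 11, 5]_16; such a code would be MDS (meets Singleton bound).


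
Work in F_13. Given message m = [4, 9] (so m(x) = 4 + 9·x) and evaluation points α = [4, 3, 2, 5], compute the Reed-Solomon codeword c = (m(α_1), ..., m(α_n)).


c = [1, 5, 9, 10]

Message polynomial: m(x) = 4 + 9·x (mod 13).
For each evaluation point α_i, compute m(α_i) mod 13:
  α_1 = 4: Horner steps 9 → 1, so m(4) = 1.
  α_2 = 3: Horner steps 9 → 5, so m(3) = 5.
  α_3 = 2: Horner steps 9 → 9, so m(2) = 9.
  α_4 = 5: Horner steps 9 → 10, so m(5) = 10.
Codeword c = [1, 5, 9, 10] ∈ F_13^4.


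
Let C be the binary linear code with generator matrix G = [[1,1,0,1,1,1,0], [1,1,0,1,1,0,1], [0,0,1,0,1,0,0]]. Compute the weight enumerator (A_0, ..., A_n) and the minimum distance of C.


Weight distribution: A_0 = 1, A_2 = 2, A_4 = 1, A_5 = 4. Minimum distance d = 2.

Enumerate all 2^3 = 8 messages m ∈ F_2^3.
For each, compute codeword c = mG in F_2^7, then tally its weight.
  m = 000 → c = 0000000, weight = 0.
  m = 100 → c = 1101110, weight = 5.
  m = 010 → c = 1101101, weight = 5.
  m = 110 → c = 0000011, weight = 2.
  m = 001 → c = 0010100, weight = 2.
  m = 101 → c = 1111010, weight = 5.
  m = 011 → c = 1111001, weight = 5.
  m = 111 → c = 0010111, weight = 4.
Tally weights:
  weight 0: 1 codewords.
  weight 2: 2 codewords.
  weight 4: 1 codewords.
  weight 5: 4 codewords.
Minimum distance d = smallest w > 0 with A_w > 0 = 2.
Sanity: Σ A_w = 8 = 2^3 = 8 ✓.


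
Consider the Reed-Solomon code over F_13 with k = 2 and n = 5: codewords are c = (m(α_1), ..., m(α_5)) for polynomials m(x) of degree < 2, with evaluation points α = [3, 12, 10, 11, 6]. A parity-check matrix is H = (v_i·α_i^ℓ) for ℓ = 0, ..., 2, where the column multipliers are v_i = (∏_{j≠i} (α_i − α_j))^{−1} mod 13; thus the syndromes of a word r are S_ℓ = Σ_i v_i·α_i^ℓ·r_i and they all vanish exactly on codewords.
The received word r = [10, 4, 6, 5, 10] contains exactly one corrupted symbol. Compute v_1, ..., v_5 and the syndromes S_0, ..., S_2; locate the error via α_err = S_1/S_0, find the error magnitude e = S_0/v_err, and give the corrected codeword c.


S = (9, 1, 3), error at position 1, error magnitude e = 10, c = [0, 4, 6, 5, 10].

Step 1: column multipliers v_i = (∏_{j≠i}(α_i − α_j))^{−1} mod 13.
  i = 1 (α = 3): (3−12)(3−10)(3−11)(3−6) = (−9)·(−7)·(−8)·(−3) = 1512 ≡ 4, so v_1 = 4^{−1} = 10 (mod 13).
  i = 2 (α = 12): (12−3)(12−10)(12−11)(12−6) = 9·2·1·6 = 108 ≡ 4, so v_2 = 4^{−1} = 10 (mod 13).
  i = 3 (α = 10): (10−3)(10−12)(10−11)(10−6) = 7·(−2)·(−1)·4 = 56 ≡ 4, so v_3 = 4^{−1} = 10 (mod 13).
  i = 4 (α = 11): (11−3)(11−12)(11−10)(11−6) = 8·(−1)·1·5 = −40 ≡ 12, so v_4 = 12^{−1} = 12 (mod 13).
  i = 5 (α = 6): (6−3)(6−12)(6−10)(6−11) = 3·(−6)·(−4)·(−5) = −360 ≡ 4, so v_5 = 4^{−1} = 10 (mod 13).
  v = [10, 10, 10, 12, 10].
Step 2: syndromes of r = [10, 4, 6, 5, 10] (all sums mod 13).
  S_0 = Σ v_i r_i = 10·10 + 10·4 + 10·6 + 12·5 + 10·10 = 360 ≡ 9.
  S_1 = Σ v_i α_i r_i = 10·3·10 + 10·12·4 + 10·10·6 + 12·11·5 + 10·6·10 = 2640 ≡ 1.
  α_i^2 mod 13 = [9, 1, 9, 4, 10].
  S_2 = Σ v_i α_i^2 r_i = 10·9·10 + 10·1·4 + 10·9·6 + 12·4·5 + 10·10·10 = 2720 ≡ 3.
  S = (9, 1, 3) ≠ 0, so r is not a codeword (an error is present).
Step 3: locate the error. For a single error e at position i, S_ℓ = v_i·e·α_i^ℓ, so α_err = S_1/S_0.
  S_0^{−1} = 9^{−1} = 3 (mod 13), so α_err = 1·3 = 3 ≡ 3 = α_1. Error position i = 1.
  Consistency check: S_2/S_1 = 3·1 = 3 ≡ 3 = α_err ✓ (single-error assumption holds).
Step 4: error magnitude e = S_0/v_1 = S_0·∏_{j≠1}(α_1 − α_j) = 9·4 = 36 ≡ 10 (mod 13).
Step 5: correct position 1: c_1 = r_1 − e = 10 − 10 ≡ 0 (mod 13). Hence c = [0, 4, 6, 5, 10].
  Check: interpolating c through the α_i gives m(x) = 3 + 12·x (degree < 2) with m(α_i) = c_i for every i, so c is indeed a codeword.
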